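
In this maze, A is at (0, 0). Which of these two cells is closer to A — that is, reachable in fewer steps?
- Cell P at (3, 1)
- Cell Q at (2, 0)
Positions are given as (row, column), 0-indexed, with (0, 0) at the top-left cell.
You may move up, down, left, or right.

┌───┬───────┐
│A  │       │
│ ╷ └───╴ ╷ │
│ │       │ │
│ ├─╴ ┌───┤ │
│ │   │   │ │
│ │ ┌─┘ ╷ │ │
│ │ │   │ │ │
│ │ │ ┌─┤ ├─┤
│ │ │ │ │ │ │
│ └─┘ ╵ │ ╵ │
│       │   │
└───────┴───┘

Shortest path A → P at (3, 1): 6 steps
Shortest path A → Q at (2, 0): 2 steps

Q is closer (2 steps vs 6 steps).

Path to P:

┌───┬───────┐
│A ↓│       │
│ ╷ └───╴ ╷ │
│ │↳ ↓    │ │
│ ├─╴ ┌───┤ │
│ │↓ ↲│   │ │
│ │ ┌─┘ ╷ │ │
│ │P│   │ │ │
│ │ │ ┌─┤ ├─┤
│ │ │ │ │ │ │
│ └─┘ ╵ │ ╵ │
│       │   │
└───────┴───┘

Path to Q:

┌───┬───────┐
│A  │       │
│ ╷ └───╴ ╷ │
│↓│       │ │
│ ├─╴ ┌───┤ │
│Q│   │   │ │
│ │ ┌─┘ ╷ │ │
│ │ │   │ │ │
│ │ │ ┌─┤ ├─┤
│ │ │ │ │ │ │
│ └─┘ ╵ │ ╵ │
│       │   │
└───────┴───┘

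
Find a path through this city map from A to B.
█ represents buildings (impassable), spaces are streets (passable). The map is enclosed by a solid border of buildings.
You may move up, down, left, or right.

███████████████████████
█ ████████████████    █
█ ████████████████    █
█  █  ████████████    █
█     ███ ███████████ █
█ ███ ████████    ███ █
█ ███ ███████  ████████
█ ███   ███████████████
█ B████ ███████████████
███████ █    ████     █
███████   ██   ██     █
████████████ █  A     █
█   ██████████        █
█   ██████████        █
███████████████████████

Finding the shortest path from A to B:
Movement: cardinal only
Path length: 29 steps
Directions: left → left → up → left → left → up → left → left → left → down → left → left → up → up → up → left → left → up → up → up → left → left → left → left → down → down → down → down → right

Solution:

███████████████████████
█ ████████████████    █
█ ████████████████    █
█  █  ████████████    █
█↓←←←↰███ ███████████ █
█↓███↑████████    ███ █
█↓███↑███████  ████████
█↓███↑←↰███████████████
█↳B████↑███████████████
███████↑█↓←←↰████     █
███████↑←↲██↑←↰██     █
████████████ █↑←A     █
█   ██████████        █
█   ██████████        █
███████████████████████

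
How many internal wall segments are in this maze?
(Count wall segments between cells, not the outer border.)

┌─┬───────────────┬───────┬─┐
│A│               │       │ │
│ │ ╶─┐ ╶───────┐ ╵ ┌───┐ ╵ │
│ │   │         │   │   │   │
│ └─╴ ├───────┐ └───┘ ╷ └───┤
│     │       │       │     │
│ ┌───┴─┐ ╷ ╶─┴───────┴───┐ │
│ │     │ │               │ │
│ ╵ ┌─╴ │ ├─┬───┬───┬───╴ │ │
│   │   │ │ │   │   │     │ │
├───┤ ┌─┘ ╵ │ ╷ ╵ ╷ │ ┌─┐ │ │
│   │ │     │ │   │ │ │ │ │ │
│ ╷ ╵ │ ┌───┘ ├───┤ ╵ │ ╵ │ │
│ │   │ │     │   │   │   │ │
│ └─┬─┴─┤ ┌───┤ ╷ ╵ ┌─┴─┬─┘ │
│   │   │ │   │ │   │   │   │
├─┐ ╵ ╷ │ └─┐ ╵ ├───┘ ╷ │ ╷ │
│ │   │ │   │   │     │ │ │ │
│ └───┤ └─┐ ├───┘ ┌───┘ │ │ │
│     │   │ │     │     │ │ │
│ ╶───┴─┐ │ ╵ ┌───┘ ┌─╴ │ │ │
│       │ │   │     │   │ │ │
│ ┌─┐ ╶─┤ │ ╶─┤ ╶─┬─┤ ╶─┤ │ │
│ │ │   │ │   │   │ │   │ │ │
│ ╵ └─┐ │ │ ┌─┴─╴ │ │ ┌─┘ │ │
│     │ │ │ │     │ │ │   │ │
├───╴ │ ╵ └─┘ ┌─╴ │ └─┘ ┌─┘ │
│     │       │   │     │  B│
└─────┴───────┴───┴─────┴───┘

Counting internal wall segments:
Total internal walls: 169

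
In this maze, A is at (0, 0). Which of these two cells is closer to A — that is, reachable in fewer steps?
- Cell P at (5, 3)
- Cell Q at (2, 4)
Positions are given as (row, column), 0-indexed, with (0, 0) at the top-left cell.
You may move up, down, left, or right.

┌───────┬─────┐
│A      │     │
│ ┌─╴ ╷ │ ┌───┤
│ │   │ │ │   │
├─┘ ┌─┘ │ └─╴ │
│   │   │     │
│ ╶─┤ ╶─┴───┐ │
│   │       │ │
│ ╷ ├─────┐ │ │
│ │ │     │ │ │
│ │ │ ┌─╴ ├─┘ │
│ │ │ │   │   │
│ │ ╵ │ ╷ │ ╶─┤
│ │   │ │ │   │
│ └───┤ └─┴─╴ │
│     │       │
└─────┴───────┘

Shortest path A → P at (5, 3): 18 steps
Shortest path A → Q at (2, 4): 32 steps

P is closer (18 steps vs 32 steps).

Path to P:

┌───────┬─────┐
│A → ↓  │     │
│ ┌─╴ ╷ │ ┌───┤
│ │↓ ↲│ │ │   │
├─┘ ┌─┘ │ └─╴ │
│↓ ↲│   │     │
│ ╶─┤ ╶─┴───┐ │
│↳ ↓│       │ │
│ ╷ ├─────┐ │ │
│ │↓│↱ → ↓│ │ │
│ │ │ ┌─╴ ├─┘ │
│ │↓│↑│P ↲│   │
│ │ ╵ │ ╷ │ ╶─┤
│ │↳ ↑│ │ │   │
│ └───┤ └─┴─╴ │
│     │       │
└─────┴───────┘

Path to Q:

┌───────┬─────┐
│A → ↓  │     │
│ ┌─╴ ╷ │ ┌───┤
│ │↓ ↲│ │ │   │
├─┘ ┌─┘ │ └─╴ │
│↓ ↲│   │Q ← ↰│
│ ╶─┤ ╶─┴───┐ │
│↳ ↓│       │↑│
│ ╷ ├─────┐ │ │
│ │↓│↱ → ↓│ │↑│
│ │ │ ┌─╴ ├─┘ │
│ │↓│↑│↓ ↲│↱ ↑│
│ │ ╵ │ ╷ │ ╶─┤
│ │↳ ↑│↓│ │↑ ↰│
│ └───┤ └─┴─╴ │
│     │↳ → → ↑│
└─────┴───────┘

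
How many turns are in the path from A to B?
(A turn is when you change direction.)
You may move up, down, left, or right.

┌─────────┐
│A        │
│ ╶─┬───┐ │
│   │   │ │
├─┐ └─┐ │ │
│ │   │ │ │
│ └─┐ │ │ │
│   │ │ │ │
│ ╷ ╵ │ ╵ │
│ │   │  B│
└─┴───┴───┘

Directions: right, right, right, right, down, down, down, down
Number of turns: 1

Solution:

┌─────────┐
│A → → → ↓│
│ ╶─┬───┐ │
│   │   │↓│
├─┐ └─┐ │ │
│ │   │ │↓│
│ └─┐ │ │ │
│   │ │ │↓│
│ ╷ ╵ │ ╵ │
│ │   │  B│
└─┴───┴───┘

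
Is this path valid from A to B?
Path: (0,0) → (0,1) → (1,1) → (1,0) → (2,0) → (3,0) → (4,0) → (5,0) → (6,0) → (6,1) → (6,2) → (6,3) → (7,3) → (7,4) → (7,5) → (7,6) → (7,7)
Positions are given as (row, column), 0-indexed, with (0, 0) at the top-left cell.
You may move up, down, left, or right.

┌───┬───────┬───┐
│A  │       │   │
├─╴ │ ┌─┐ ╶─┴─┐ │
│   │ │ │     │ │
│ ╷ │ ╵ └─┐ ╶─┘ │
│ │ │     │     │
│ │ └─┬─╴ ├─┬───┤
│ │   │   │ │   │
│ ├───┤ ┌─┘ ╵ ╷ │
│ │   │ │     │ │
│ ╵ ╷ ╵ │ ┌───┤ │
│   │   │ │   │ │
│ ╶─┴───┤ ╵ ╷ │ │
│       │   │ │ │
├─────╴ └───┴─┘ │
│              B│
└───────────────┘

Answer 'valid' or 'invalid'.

Checking path validity:
Result: All consecutive moves are passable.

valid

Correct solution:

┌───┬───────┬───┐
│A ↓│       │   │
├─╴ │ ┌─┐ ╶─┴─┐ │
│↓ ↲│ │ │     │ │
│ ╷ │ ╵ └─┐ ╶─┘ │
│↓│ │     │     │
│ │ └─┬─╴ ├─┬───┤
│↓│   │   │ │   │
│ ├───┤ ┌─┘ ╵ ╷ │
│↓│   │ │     │ │
│ ╵ ╷ ╵ │ ┌───┤ │
│↓  │   │ │   │ │
│ ╶─┴───┤ ╵ ╷ │ │
│↳ → → ↓│   │ │ │
├─────╴ └───┴─┘ │
│      ↳ → → → B│
└───────────────┘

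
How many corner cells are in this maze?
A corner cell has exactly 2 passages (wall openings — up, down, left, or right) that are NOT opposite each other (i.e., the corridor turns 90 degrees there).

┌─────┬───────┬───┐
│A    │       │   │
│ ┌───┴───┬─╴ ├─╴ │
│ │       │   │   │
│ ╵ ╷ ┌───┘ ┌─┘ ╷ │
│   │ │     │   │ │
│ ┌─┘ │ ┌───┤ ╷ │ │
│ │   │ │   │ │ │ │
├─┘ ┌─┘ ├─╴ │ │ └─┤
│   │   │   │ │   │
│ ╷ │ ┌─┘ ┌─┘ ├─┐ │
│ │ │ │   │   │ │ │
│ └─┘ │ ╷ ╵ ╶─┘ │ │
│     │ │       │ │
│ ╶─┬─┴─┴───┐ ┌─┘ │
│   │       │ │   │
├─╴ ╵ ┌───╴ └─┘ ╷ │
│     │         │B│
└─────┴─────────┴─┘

Counting corner cells (2 non-opposite passages):
Total corners: 34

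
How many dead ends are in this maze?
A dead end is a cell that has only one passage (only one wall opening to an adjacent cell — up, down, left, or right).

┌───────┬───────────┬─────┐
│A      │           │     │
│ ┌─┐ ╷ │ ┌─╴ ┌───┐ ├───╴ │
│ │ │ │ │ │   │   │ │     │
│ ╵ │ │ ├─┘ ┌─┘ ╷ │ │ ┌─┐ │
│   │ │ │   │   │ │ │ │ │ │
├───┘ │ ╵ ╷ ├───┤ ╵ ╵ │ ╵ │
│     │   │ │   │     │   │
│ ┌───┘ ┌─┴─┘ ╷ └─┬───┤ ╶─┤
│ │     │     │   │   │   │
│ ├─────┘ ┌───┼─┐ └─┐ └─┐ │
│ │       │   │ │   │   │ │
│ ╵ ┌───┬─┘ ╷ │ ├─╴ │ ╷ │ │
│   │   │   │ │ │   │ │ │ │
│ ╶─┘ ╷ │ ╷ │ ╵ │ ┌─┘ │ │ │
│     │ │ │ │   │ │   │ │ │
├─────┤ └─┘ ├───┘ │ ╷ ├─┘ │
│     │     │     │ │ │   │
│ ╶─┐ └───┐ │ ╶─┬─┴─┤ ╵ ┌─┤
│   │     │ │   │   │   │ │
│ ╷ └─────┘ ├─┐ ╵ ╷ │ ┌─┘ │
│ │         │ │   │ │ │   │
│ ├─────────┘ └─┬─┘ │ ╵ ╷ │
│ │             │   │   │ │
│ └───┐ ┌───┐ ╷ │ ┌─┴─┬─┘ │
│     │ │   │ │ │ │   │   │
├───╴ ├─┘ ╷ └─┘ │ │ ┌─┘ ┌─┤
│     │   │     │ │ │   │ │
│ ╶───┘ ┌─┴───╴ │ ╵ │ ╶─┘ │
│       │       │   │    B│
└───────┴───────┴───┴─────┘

Checking each cell for number of passages:

Dead ends found at positions:
  (0, 10)
  (1, 1)
  (1, 4)
  (2, 6)
  (2, 11)
  (3, 5)
  (4, 1)
  (4, 9)
  (5, 7)
  (7, 4)
  (7, 11)
  (8, 9)
  (9, 4)
  (9, 12)
  (10, 6)
  (11, 1)
  (12, 3)
  (12, 6)
  (12, 10)
  (13, 12)
  (14, 4)
Total dead ends: 21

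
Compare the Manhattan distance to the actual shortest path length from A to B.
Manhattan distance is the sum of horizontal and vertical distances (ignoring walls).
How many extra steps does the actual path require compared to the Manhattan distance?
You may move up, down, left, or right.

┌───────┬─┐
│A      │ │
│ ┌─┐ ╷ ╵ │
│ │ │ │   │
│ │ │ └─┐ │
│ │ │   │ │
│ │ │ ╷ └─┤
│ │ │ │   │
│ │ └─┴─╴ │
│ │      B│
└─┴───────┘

Manhattan distance: |4 - 0| + |4 - 0| = 8
Actual path length: 8
Extra steps: 8 - 8 = 0

Solution:

┌───────┬─┐
│A → ↓  │ │
│ ┌─┐ ╷ ╵ │
│ │ │↓│   │
│ │ │ └─┐ │
│ │ │↳ ↓│ │
│ │ │ ╷ └─┤
│ │ │ │↳ ↓│
│ │ └─┴─╴ │
│ │      B│
└─┴───────┘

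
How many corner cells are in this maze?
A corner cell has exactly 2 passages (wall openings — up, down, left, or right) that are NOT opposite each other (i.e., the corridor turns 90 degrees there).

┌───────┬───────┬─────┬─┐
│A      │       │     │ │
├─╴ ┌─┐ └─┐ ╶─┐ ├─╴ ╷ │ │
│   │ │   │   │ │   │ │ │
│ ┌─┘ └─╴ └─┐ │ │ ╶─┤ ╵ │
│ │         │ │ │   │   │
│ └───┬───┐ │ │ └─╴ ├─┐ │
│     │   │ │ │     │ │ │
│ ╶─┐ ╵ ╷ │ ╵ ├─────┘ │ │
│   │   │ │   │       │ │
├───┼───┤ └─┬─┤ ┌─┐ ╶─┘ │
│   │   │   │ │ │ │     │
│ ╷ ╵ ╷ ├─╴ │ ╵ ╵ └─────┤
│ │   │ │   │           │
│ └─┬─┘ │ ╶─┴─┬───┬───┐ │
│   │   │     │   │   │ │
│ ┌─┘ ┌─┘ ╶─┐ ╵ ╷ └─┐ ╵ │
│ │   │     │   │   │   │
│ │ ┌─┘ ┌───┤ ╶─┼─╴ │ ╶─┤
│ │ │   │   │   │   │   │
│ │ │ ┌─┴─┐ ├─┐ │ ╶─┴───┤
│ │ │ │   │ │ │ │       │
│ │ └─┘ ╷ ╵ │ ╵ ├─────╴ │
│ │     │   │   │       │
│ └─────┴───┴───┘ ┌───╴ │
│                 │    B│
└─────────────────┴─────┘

Counting corner cells (2 non-opposite passages):
Total corners: 76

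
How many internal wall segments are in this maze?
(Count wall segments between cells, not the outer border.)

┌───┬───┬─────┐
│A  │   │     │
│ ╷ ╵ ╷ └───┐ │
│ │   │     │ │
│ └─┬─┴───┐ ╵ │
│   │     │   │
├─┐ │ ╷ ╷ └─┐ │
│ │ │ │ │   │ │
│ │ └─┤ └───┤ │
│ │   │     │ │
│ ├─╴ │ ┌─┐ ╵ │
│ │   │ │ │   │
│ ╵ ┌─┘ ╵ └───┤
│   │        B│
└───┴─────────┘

Counting internal wall segments:
Total internal walls: 36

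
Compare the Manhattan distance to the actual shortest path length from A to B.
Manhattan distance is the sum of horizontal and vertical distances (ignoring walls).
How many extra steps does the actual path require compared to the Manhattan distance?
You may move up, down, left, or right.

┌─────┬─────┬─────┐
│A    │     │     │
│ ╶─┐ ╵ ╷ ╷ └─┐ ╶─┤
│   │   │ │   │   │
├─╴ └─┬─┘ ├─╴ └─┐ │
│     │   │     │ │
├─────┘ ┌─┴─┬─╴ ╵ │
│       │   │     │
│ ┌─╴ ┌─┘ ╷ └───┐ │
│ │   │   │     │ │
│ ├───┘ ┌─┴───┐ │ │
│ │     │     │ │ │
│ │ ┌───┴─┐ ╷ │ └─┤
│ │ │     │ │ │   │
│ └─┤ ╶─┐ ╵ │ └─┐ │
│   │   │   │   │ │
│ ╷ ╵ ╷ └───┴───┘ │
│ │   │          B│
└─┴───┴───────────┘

Manhattan distance: |8 - 0| + |8 - 0| = 16
Actual path length: 28
Extra steps: 28 - 16 = 12

Solution:

┌─────┬─────┬─────┐
│A → ↓│↱ ↓  │     │
│ ╶─┐ ╵ ╷ ╷ └─┐ ╶─┤
│   │↳ ↑│↓│   │   │
├─╴ └─┬─┘ ├─╴ └─┐ │
│     │↓ ↲│     │ │
├─────┘ ┌─┴─┬─╴ ╵ │
│↓ ← ← ↲│   │     │
│ ┌─╴ ┌─┘ ╷ └───┐ │
│↓│   │   │     │ │
│ ├───┘ ┌─┴───┐ │ │
│↓│     │     │ │ │
│ │ ┌───┴─┐ ╷ │ └─┤
│↓│ │     │ │ │   │
│ └─┤ ╶─┐ ╵ │ └─┐ │
│↳ ↓│↱ ↓│   │   │ │
│ ╷ ╵ ╷ └───┴───┘ │
│ │↳ ↑│↳ → → → → B│
└─┴───┴───────────┘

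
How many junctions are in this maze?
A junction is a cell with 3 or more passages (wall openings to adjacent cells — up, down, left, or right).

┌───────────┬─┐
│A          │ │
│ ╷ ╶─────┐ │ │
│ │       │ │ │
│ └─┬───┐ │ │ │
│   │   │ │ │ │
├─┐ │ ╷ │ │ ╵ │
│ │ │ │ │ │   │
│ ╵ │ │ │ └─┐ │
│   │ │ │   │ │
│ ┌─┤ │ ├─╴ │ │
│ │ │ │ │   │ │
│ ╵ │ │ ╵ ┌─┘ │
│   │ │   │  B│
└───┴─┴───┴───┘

Checking each cell for number of passages:

Junctions found (3+ passages):
  (0, 1): 3 passages
  (3, 6): 3 passages
  (4, 0): 3 passages
Total junctions: 3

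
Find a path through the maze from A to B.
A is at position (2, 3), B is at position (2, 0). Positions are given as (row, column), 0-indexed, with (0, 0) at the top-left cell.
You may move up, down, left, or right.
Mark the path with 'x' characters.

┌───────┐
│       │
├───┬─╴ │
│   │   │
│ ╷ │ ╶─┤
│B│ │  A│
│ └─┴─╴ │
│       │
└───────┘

Finding the shortest path from (2, 3) to (2, 0):
Path length: 5 steps
Directions: down → left → left → left → up

Solution:

┌───────┐
│       │
├───┬─╴ │
│   │   │
│ ╷ │ ╶─┤
│B│ │  A│
│ └─┴─╴ │
│x x x x│
└───────┘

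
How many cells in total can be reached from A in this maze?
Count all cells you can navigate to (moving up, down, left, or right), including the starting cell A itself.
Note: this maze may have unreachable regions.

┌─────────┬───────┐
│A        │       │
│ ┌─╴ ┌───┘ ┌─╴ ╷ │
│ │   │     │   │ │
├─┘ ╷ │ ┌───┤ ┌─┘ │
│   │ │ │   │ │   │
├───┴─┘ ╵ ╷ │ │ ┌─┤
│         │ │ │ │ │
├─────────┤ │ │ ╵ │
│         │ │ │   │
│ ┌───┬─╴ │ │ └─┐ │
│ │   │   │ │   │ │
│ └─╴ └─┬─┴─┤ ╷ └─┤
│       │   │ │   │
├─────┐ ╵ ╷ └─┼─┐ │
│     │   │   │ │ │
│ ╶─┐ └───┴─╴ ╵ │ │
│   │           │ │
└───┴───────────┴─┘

Using BFS/flood-fill to find all reachable cells from A:
Maze size: 9 × 9 = 81 total cells
70 cell(s) are walled off and cannot be reached from A.
Reachable cells: 11

Reachable region (· marks reachable cells):

┌─────────┬───────┐
│A · · · ·│       │
│ ┌─╴ ┌───┘ ┌─╴ ╷ │
│·│· ·│     │   │ │
├─┘ ╷ │ ┌───┤ ┌─┘ │
│· ·│·│ │   │ │   │
├───┴─┘ ╵ ╷ │ │ ┌─┤
│         │ │ │ │ │
├─────────┤ │ │ ╵ │
│         │ │ │   │
│ ┌───┬─╴ │ │ └─┐ │
│ │   │   │ │   │ │
│ └─╴ └─┬─┴─┤ ╷ └─┤
│       │   │ │   │
├─────┐ ╵ ╷ └─┼─┐ │
│     │   │   │ │ │
│ ╶─┐ └───┴─╴ ╵ │ │
│   │           │ │
└───┴───────────┴─┘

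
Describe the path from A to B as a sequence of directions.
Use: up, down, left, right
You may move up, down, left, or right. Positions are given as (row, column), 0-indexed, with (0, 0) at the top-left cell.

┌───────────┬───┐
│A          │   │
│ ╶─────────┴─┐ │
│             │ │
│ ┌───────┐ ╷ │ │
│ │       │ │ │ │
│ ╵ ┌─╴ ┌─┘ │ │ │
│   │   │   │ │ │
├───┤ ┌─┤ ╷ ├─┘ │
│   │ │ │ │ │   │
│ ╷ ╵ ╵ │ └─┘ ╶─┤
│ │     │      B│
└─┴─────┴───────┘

Finding the path and converting it to directions:
Path through cells: (0,0) → (1,0) → (1,1) → (1,2) → (1,3) → (1,4) → (1,5) → (2,5) → (3,5) → (3,4) → (4,4) → (5,4) → (5,5) → (5,6) → (5,7)
Directions: down, right, right, right, right, right, down, down, left, down, down, right, right, right

Solution:

┌───────────┬───┐
│A          │   │
│ ╶─────────┴─┐ │
│↳ → → → → ↓  │ │
│ ┌───────┐ ╷ │ │
│ │       │↓│ │ │
│ ╵ ┌─╴ ┌─┘ │ │ │
│   │   │↓ ↲│ │ │
├───┤ ┌─┤ ╷ ├─┘ │
│   │ │ │↓│ │   │
│ ╷ ╵ ╵ │ └─┘ ╶─┤
│ │     │↳ → → B│
└─┴─────┴───────┘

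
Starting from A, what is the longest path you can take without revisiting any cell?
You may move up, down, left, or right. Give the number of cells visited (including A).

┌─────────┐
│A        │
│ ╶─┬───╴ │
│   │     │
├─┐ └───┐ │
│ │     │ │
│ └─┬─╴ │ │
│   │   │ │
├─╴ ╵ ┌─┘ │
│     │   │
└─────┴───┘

Finding longest simple path using DFS:
Start: (0, 0)
Longest path visits 13 cells
Path: A → down → right → down → right → right → down → left → down → left → up → left → up

Solution:

┌─────────┐
│A        │
│ ╶─┬───╴ │
│↳ ↓│     │
├─┐ └───┐ │
│B│↳ → ↓│ │
│ └─┬─╴ │ │
│↑ ↰│↓ ↲│ │
├─╴ ╵ ┌─┘ │
│  ↑ ↲│   │
└─────┴───┘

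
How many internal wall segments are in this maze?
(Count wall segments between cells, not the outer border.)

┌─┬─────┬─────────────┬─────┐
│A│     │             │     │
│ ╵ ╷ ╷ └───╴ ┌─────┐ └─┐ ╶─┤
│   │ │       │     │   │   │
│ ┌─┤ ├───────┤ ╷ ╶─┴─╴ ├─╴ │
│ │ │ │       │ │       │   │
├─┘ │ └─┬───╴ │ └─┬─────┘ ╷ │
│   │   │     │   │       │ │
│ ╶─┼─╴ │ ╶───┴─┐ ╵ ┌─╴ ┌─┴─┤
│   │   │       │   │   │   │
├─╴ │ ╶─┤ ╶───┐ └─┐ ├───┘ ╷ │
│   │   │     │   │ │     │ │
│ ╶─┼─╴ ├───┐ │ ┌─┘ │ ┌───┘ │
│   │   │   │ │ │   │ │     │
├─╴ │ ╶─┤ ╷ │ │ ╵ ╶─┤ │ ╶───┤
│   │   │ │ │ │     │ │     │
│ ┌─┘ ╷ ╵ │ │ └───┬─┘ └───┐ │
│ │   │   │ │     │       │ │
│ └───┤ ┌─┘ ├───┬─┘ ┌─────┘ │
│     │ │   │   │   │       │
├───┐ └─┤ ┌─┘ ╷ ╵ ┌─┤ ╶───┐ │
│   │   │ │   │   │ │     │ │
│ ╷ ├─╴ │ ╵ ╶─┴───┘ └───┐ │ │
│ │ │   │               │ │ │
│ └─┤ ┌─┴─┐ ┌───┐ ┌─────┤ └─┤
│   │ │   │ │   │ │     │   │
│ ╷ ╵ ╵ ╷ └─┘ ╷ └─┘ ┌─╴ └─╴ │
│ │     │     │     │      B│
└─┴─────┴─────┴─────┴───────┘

Counting internal wall segments:
Total internal walls: 169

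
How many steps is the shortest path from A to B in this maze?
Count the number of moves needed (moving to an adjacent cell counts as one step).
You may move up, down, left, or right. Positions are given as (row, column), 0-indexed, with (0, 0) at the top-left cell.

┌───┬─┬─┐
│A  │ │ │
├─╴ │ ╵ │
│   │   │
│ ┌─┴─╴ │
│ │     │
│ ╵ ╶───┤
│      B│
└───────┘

Using BFS to find shortest path:
Start: (0, 0), End: (3, 3)
Path found:
(0,0) → (0,1) → (1,1) → (1,0) → (2,0) → (3,0) → (3,1) → (3,2) → (3,3)
Number of steps: 8

Solution:

┌───┬─┬─┐
│A ↓│ │ │
├─╴ │ ╵ │
│↓ ↲│   │
│ ┌─┴─╴ │
│↓│     │
│ ╵ ╶───┤
│↳ → → B│
└───────┘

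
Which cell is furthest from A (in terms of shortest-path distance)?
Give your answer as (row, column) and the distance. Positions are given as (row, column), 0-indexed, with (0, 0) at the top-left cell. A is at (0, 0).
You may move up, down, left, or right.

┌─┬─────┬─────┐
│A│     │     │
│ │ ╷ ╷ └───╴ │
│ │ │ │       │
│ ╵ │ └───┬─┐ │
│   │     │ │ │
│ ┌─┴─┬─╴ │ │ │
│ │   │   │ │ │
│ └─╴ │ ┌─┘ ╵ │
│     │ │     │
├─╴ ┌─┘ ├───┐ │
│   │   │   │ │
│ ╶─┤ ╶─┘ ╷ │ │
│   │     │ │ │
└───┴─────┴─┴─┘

Computing BFS distances from A to all cells:
Furthest cell: (6, 5)
Distance: 21 steps

Path from A to the furthest cell:

┌─┬─────┬─────┐
│A│↱ ↓  │     │
│ │ ╷ ╷ └───╴ │
│↓│↑│↓│       │
│ ╵ │ └───┬─┐ │
│↳ ↑│↳ → ↓│ │ │
│ ┌─┴─┬─╴ │ │ │
│ │   │↓ ↲│ │ │
│ └─╴ │ ┌─┘ ╵ │
│     │↓│     │
├─╴ ┌─┘ ├───┐ │
│   │↓ ↲│↱ ↓│ │
│ ╶─┤ ╶─┘ ╷ │ │
│   │↳ → ↑│B│ │
└───┴─────┴─┴─┘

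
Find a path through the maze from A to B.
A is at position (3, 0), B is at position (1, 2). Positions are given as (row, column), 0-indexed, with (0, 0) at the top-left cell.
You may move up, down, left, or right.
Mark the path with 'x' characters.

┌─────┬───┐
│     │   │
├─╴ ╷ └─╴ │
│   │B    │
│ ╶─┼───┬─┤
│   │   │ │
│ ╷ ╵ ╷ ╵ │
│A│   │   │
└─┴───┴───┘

Finding the shortest path from (3, 0) to (1, 2):
Path length: 6 steps
Directions: up → up → right → up → right → down

Solution:

┌─────┬───┐
│  x x│   │
├─╴ ╷ └─╴ │
│x x│B    │
│ ╶─┼───┬─┤
│x  │   │ │
│ ╷ ╵ ╷ ╵ │
│A│   │   │
└─┴───┴───┘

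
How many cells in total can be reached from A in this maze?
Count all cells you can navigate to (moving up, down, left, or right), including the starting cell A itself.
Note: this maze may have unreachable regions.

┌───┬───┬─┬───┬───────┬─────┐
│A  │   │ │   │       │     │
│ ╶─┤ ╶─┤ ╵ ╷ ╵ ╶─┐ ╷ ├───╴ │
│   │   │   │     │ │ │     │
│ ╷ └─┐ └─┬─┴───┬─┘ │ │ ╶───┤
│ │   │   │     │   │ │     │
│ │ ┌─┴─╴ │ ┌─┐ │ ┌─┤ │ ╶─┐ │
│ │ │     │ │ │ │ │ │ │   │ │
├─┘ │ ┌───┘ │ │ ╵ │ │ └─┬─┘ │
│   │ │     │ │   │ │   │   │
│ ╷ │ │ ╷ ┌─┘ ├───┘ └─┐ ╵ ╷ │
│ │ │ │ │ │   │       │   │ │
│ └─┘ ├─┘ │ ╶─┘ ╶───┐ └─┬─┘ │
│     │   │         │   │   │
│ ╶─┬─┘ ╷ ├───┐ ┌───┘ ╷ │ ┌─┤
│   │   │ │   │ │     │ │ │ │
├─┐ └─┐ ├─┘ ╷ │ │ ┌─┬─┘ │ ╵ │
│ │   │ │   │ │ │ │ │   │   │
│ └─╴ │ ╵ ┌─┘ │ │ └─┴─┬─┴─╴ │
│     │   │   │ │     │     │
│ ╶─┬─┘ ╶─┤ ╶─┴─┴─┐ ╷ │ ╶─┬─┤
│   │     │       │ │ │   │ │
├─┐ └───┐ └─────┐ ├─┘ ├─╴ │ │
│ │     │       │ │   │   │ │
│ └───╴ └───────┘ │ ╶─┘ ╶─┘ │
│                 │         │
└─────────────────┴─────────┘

Using BFS/flood-fill to find all reachable cells from A:
Maze size: 13 × 14 = 182 total cells
1 cell(s) are walled off and cannot be reached from A.
Reachable cells: 181

Reachable region (· marks reachable cells):

┌───┬───┬─┬───┬───────┬─────┐
│A ·│· ·│·│· ·│· · · ·│· · ·│
│ ╶─┤ ╶─┤ ╵ ╷ ╵ ╶─┐ ╷ ├───╴ │
│· ·│· ·│· ·│· · ·│·│·│· · ·│
│ ╷ └─┐ └─┬─┴───┬─┘ │ │ ╶───┤
│·│· ·│· ·│· · ·│· ·│·│· · ·│
│ │ ┌─┴─╴ │ ┌─┐ │ ┌─┤ │ ╶─┐ │
│·│·│· · ·│·│·│·│·│·│·│· ·│·│
├─┘ │ ┌───┘ │ │ ╵ │ │ └─┬─┘ │
│· ·│·│· · ·│·│· ·│·│· ·│· ·│
│ ╷ │ │ ╷ ┌─┘ ├───┘ └─┐ ╵ ╷ │
│·│·│·│·│·│· ·│· · · ·│· ·│·│
│ └─┘ ├─┘ │ ╶─┘ ╶───┐ └─┬─┘ │
│· · ·│· ·│· · · · ·│· ·│· ·│
│ ╶─┬─┘ ╷ ├───┐ ┌───┘ ╷ │ ┌─┤
│· ·│· ·│·│· ·│·│· · ·│·│·│·│
├─┐ └─┐ ├─┘ ╷ │ │ ┌─┬─┘ │ ╵ │
│·│· ·│·│· ·│·│·│·│ │· ·│· ·│
│ └─╴ │ ╵ ┌─┘ │ │ └─┴─┬─┴─╴ │
│· · ·│· ·│· ·│·│· · ·│· · ·│
│ ╶─┬─┘ ╶─┤ ╶─┴─┴─┐ ╷ │ ╶─┬─┤
│· ·│· · ·│· · · ·│·│·│· ·│·│
├─┐ └───┐ └─────┐ ├─┘ ├─╴ │ │
│·│· · ·│· · · ·│·│· ·│· ·│·│
│ └───╴ └───────┘ │ ╶─┘ ╶─┘ │
│· · · · · · · · ·│· · · · ·│
└─────────────────┴─────────┘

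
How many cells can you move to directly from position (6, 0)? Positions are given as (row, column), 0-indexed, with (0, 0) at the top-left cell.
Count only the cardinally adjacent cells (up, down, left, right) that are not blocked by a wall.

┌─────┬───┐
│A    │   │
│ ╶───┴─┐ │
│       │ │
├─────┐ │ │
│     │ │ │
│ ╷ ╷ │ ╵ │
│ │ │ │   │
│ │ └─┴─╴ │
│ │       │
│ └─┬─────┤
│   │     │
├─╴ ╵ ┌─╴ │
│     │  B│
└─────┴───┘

Checking passable neighbors of (6, 0):
Neighbors: (6, 1)
Count: 1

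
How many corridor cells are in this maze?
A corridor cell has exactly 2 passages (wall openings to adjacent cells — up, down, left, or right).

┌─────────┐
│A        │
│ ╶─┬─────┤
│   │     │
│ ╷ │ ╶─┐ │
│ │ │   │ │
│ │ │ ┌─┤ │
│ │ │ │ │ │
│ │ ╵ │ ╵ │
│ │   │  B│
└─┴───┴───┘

Counting cells with exactly 2 passages:
Total corridor cells: 19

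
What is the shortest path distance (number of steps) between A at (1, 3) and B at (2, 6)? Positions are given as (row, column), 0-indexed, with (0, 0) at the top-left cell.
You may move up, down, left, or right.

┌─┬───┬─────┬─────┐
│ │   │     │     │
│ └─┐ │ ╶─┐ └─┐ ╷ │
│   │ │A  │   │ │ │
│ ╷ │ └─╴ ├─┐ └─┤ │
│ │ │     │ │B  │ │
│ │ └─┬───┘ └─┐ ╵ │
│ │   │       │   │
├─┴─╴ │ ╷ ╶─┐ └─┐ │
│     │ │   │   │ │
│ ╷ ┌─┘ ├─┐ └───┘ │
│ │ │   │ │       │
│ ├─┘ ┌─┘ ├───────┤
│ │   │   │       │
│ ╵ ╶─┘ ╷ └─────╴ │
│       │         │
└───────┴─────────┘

Finding path from (1, 3) to (2, 6):
Path: (1,3) → (0,3) → (0,4) → (0,5) → (1,5) → (1,6) → (2,6)
Distance: 6 steps

Solution:

┌─┬───┬─────┬─────┐
│ │   │↱ → ↓│     │
│ └─┐ │ ╶─┐ └─┐ ╷ │
│   │ │A  │↳ ↓│ │ │
│ ╷ │ └─╴ ├─┐ └─┤ │
│ │ │     │ │B  │ │
│ │ └─┬───┘ └─┐ ╵ │
│ │   │       │   │
├─┴─╴ │ ╷ ╶─┐ └─┐ │
│     │ │   │   │ │
│ ╷ ┌─┘ ├─┐ └───┘ │
│ │ │   │ │       │
│ ├─┘ ┌─┘ ├───────┤
│ │   │   │       │
│ ╵ ╶─┘ ╷ └─────╴ │
│       │         │
└───────┴─────────┘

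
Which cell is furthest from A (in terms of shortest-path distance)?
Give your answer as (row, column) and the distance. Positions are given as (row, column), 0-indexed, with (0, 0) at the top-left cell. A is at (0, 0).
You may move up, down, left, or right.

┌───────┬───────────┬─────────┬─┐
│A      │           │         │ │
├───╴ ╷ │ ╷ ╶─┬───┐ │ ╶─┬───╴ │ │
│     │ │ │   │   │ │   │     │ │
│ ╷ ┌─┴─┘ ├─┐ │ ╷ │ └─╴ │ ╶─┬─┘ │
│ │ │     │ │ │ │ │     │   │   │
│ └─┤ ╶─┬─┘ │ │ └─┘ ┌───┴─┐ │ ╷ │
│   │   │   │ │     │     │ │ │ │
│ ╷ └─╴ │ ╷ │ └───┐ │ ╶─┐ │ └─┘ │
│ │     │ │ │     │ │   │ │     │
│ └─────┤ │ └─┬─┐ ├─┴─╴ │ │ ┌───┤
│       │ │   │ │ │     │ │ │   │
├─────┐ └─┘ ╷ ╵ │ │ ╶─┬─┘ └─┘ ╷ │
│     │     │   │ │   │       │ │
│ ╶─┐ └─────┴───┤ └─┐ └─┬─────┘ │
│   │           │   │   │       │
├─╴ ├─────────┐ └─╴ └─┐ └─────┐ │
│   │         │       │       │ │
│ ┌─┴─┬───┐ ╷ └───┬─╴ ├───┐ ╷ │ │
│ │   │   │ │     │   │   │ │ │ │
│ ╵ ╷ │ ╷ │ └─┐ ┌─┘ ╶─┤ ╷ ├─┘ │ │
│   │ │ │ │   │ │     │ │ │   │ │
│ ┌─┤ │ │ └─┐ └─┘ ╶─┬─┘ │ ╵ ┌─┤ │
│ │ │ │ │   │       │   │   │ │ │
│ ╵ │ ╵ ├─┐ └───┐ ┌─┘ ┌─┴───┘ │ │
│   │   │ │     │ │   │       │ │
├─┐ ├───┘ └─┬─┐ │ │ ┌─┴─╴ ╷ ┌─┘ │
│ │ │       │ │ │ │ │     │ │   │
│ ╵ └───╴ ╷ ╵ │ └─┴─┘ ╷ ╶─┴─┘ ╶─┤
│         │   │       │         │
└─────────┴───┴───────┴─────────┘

Computing BFS distances from A to all cells:
Furthest cell: (13, 9)
Distance: 122 steps

Path from A to the furthest cell:

┌───────┬───────────┬─────────┬─┐
│A → ↓  │↱ ↓        │         │ │
├───╴ ╷ │ ╷ ╶─┬───┐ │ ╶─┬───╴ │ │
│↓ ← ↲│ │↑│↳ ↓│   │ │   │     │ │
│ ╷ ┌─┴─┘ ├─┐ │ ╷ │ └─╴ │ ╶─┬─┘ │
│↓│ │↱ → ↑│ │↓│ │ │     │   │   │
│ └─┤ ╶─┬─┘ │ │ └─┘ ┌───┴─┐ │ ╷ │
│↳ ↓│↑ ↰│   │↓│     │↓ ← ↰│ │ │ │
│ ╷ └─╴ │ ╷ │ └───┐ │ ╶─┐ │ └─┘ │
│ │↳ → ↑│ │ │↳ → ↓│ │↳ ↓│↑│     │
│ └─────┤ │ └─┬─┐ ├─┴─╴ │ │ ┌───┤
│       │ │   │ │↓│↓ ← ↲│↑│ │↓ ↰│
├─────┐ └─┘ ╷ ╵ │ │ ╶─┬─┘ └─┘ ╷ │
│↓ ← ↰│     │   │↓│↳ ↓│  ↑ ← ↲│↑│
│ ╶─┐ └─────┴───┤ └─┐ └─┬─────┘ │
│↳ ↓│↑ ← ← ← ← ↰│↳ ↓│↳ ↓│      ↑│
├─╴ ├─────────┐ └─╴ └─┐ └─────┐ │
│↓ ↲│         │↑ ← ↲  │↳ → → ↓│↑│
│ ┌─┴─┬───┐ ╷ └───┬─╴ ├───┐ ╷ │ │
│↓│↱ ↓│↱ ↓│ │     │   │↓ ↰│ │↓│↑│
│ ╵ ╷ │ ╷ │ └─┐ ┌─┘ ╶─┤ ╷ ├─┘ │ │
│↳ ↑│↓│↑│↓│   │ │     │↓│↑│↓ ↲│↑│
│ ┌─┤ │ │ └─┐ └─┘ ╶─┬─┘ │ ╵ ┌─┤ │
│ │ │↓│↑│↳ ↓│       │↓ ↲│↑ ↲│ │↑│
│ ╵ │ ╵ ├─┐ └───┐ ┌─┘ ┌─┴───┘ │ │
│   │↳ ↑│ │↳ → ↓│ │↓ ↲│       │↑│
├─┐ ├───┘ └─┬─┐ │ │ ┌─┴─╴ ╷ ┌─┘ │
│ │ │       │ │↓│ │B│↱ ↓  │ │↱ ↑│
│ ╵ └───╴ ╷ ╵ │ └─┴─┘ ╷ ╶─┴─┘ ╶─┤
│         │   │↳ → → ↑│↳ → → ↑  │
└─────────┴───┴───────┴─────────┘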